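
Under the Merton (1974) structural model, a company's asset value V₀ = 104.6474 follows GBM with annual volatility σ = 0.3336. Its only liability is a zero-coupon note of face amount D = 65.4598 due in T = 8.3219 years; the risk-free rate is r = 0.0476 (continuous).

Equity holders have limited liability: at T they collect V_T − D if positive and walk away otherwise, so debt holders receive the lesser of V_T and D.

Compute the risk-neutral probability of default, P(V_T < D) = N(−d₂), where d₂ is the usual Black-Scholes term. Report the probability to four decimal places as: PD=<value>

PD=0.3380

d₁ = [ln(V₀/D) + (r + σ²/2)T] / (σ√T)
   = [ln(104.6474/65.4598) + (0.0476 + 0.5·0.3336²)·8.3219] / (0.3336·√8.3219)
   = [0.469160 + 0.859190] / 0.962359 = 1.380306
d₂ = d₁ − σ√T = 1.380306 − 0.962359 = 0.417947
risk-neutral PD = N(−d₂) = N(-0.417947) = 0.337993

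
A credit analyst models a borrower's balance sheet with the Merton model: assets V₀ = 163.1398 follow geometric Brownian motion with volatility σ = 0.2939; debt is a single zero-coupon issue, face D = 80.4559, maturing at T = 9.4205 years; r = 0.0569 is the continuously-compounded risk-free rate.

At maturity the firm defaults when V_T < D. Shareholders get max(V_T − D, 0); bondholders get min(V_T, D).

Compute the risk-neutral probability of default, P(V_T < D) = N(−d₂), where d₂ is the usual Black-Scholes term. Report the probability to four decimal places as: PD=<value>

PD=0.1770

d₁ = [ln(V₀/D) + (r + σ²/2)T] / (σ√T)
   = [ln(163.1398/80.4559) + (0.0569 + 0.5·0.2939²)·9.4205] / (0.2939·√9.4205)
   = [0.706898 + 0.942885] / 0.902062 = 1.828901
d₂ = d₁ − σ√T = 1.828901 − 0.902062 = 0.926839
risk-neutral PD = N(−d₂) = N(-0.926839) = 0.177005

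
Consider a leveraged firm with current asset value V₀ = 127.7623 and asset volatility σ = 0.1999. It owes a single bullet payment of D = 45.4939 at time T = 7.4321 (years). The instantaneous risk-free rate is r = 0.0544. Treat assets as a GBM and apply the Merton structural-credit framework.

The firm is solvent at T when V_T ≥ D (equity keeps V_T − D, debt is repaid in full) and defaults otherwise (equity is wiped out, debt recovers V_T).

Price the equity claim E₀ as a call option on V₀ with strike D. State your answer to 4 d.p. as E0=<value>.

E0=97.4407

d₁ = [ln(V₀/D) + (r + σ²/2)T] / (σ√T)
   = [ln(127.7623/45.4939) + (0.0544 + 0.5·0.1999²)·7.4321] / (0.1999·√7.4321)
   = [1.032593 + 0.552800] / 0.544965 = 2.909165
d₂ = d₁ − σ√T = 2.909165 − 0.544965 = 2.364200
N(d₁) = 0.998188,  N(d₂) = 0.990965,  e^(−rT) = 0.667440
E₀ = V₀·N(d₁) − D·e^(−rT)·N(d₂)
   = 127.7623·0.998188 − 45.4939·0.667440·0.990965 = 97.440691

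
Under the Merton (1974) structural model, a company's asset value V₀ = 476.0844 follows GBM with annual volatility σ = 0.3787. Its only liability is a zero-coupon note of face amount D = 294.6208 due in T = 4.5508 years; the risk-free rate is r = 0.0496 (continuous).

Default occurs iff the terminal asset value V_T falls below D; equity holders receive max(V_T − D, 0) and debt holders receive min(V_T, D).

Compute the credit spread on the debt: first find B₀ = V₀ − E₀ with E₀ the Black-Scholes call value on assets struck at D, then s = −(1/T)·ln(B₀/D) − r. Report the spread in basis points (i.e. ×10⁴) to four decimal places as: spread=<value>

d₁ = [ln(V₀/D) + (r + σ²/2)T] / (σ√T)
   = [ln(476.0844/294.6208) + (0.0496 + 0.5·0.3787²)·4.5508] / (0.3787·√4.5508)
   = [0.479906 + 0.552043] / 0.807866 = 1.277377
d₂ = d₁ − σ√T = 1.277377 − 0.807866 = 0.469511
N(d₁) = 0.899265,  N(d₂) = 0.680648,  e^(−rT) = 0.797942
E₀ = V₀·N(d₁) − D·e^(−rT)·N(d₂)
   = 476.0844·0.899265 − 294.6208·0.797942·0.680648 = 268.112560
B₀ = V₀ − E₀ = 476.0844 − 268.112560 = 207.971840
spread = −(1/T)·ln(B₀/D) − r = −(1/4.5508)·ln(207.971840/294.6208) − 0.0496 = 0.02693301
in basis points: 0.02693301 × 10⁴ = 269.3301 bp

spread=269.3301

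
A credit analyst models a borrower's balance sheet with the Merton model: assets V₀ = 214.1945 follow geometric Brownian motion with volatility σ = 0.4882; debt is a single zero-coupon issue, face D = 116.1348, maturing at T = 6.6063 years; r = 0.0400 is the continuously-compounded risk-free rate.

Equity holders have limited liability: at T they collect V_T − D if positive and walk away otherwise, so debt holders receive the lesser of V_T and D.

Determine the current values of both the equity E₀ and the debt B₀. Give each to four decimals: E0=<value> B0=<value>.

E0=147.2853 B0=66.9092

d₁ = [ln(V₀/D) + (r + σ²/2)T] / (σ√T)
   = [ln(214.1945/116.1348) + (0.0400 + 0.5·0.4882²)·6.6063] / (0.4882·√6.6063)
   = [0.612133 + 1.051522] / 1.254807 = 1.325826
d₂ = d₁ − σ√T = 1.325826 − 1.254807 = 0.071019
N(d₁) = 0.907551,  N(d₂) = 0.528309,  e^(−rT) = 0.767780
E₀ = V₀·N(d₁) − D·e^(−rT)·N(d₂)
   = 214.1945·0.907551 − 116.1348·0.767780·0.528309 = 147.285340
B₀ = V₀ − E₀ = 214.1945 − 147.285340 = 66.909160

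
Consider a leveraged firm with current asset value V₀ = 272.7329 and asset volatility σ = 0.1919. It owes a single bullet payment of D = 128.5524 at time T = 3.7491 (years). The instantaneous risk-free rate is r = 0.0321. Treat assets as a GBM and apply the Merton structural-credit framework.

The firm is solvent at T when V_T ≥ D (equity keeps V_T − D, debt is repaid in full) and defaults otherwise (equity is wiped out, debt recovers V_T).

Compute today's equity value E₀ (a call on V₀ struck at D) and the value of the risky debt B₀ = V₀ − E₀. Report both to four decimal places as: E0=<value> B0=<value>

E0=158.9618 B0=113.7711

d₁ = [ln(V₀/D) + (r + σ²/2)T] / (σ√T)
   = [ln(272.7329/128.5524) + (0.0321 + 0.5·0.1919²)·3.7491] / (0.1919·√3.7491)
   = [0.752156 + 0.189378] / 0.371568 = 2.533947
d₂ = d₁ − σ√T = 2.533947 − 0.371568 = 2.162378
N(d₁) = 0.994361,  N(d₂) = 0.984705,  e^(−rT) = 0.886614
E₀ = V₀·N(d₁) − D·e^(−rT)·N(d₂)
   = 272.7329·0.994361 − 128.5524·0.886614·0.984705 = 158.961794
B₀ = V₀ − E₀ = 272.7329 − 158.961794 = 113.771106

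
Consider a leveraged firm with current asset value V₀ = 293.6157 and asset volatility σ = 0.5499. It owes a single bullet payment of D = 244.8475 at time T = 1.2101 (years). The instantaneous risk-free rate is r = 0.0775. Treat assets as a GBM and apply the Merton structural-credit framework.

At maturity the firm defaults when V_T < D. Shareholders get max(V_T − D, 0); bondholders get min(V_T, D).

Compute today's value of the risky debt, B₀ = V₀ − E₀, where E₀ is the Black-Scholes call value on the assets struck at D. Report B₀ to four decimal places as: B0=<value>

d₁ = [ln(V₀/D) + (r + σ²/2)T] / (σ√T)
   = [ln(293.6157/244.8475) + (0.0775 + 0.5·0.5499²)·1.2101] / (0.5499·√1.2101)
   = [0.181636 + 0.276744] / 0.604915 = 0.757759
d₂ = d₁ − σ√T = 0.757759 − 0.604915 = 0.152844
N(d₁) = 0.775702,  N(d₂) = 0.560740,  e^(−rT) = 0.910481
E₀ = V₀·N(d₁) − D·e^(−rT)·N(d₂)
   = 293.6157·0.775702 − 244.8475·0.910481·0.560740 = 102.753394
B₀ = V₀ − E₀ = 293.6157 − 102.753394 = 190.862306

B0=190.8623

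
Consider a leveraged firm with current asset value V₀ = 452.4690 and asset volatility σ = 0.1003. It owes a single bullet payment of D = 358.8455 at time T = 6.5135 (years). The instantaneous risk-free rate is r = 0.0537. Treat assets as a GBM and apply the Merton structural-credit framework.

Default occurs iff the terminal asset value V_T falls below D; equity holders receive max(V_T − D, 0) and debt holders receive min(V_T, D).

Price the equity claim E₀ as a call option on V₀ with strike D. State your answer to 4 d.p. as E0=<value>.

E0=199.8797

d₁ = [ln(V₀/D) + (r + σ²/2)T] / (σ√T)
   = [ln(452.4690/358.8455) + (0.0537 + 0.5·0.1003²)·6.5135] / (0.1003·√6.5135)
   = [0.231827 + 0.382538] / 0.255981 = 2.400041
d₂ = d₁ − σ√T = 2.400041 − 0.255981 = 2.144060
N(d₁) = 0.991803,  N(d₂) = 0.983986,  e^(−rT) = 0.704847
E₀ = V₀·N(d₁) − D·e^(−rT)·N(d₂)
   = 452.4690·0.991803 − 358.8455·0.704847·0.983986 = 199.879670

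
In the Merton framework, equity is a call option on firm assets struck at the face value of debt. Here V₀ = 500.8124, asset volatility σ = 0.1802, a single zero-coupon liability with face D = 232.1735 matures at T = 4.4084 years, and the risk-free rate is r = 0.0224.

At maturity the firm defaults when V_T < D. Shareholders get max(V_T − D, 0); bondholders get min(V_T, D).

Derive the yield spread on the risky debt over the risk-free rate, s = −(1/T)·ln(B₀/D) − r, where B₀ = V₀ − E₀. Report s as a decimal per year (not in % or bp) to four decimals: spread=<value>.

d₁ = [ln(V₀/D) + (r + σ²/2)T] / (σ√T)
   = [ln(500.8124/232.1735) + (0.0224 + 0.5·0.1802²)·4.4084] / (0.1802·√4.4084)
   = [0.768747 + 0.170323] / 0.378351 = 2.482004
d₂ = d₁ − σ√T = 2.482004 − 0.378351 = 2.103653
N(d₁) = 0.993468,  N(d₂) = 0.982296,  e^(−rT) = 0.905971
E₀ = V₀·N(d₁) − D·e^(−rT)·N(d₂)
   = 500.8124·0.993468 − 232.1735·0.905971·0.982296 = 290.922509
B₀ = V₀ − E₀ = 500.8124 − 290.922509 = 209.889891
spread = −(1/T)·ln(B₀/D) − r = −(1/4.4084)·ln(209.889891/232.1735) − 0.0224 = 0.00048855

spread=0.0005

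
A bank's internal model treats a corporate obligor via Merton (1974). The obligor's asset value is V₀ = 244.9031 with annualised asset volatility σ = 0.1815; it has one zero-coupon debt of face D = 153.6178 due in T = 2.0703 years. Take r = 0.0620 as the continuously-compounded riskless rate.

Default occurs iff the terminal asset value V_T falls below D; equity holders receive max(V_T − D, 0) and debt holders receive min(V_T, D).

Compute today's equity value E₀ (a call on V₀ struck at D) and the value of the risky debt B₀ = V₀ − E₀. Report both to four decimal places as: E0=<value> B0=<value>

d₁ = [ln(V₀/D) + (r + σ²/2)T] / (σ√T)
   = [ln(244.9031/153.6178) + (0.0620 + 0.5·0.1815²)·2.0703] / (0.1815·√2.0703)
   = [0.466395 + 0.162459] / 0.261152 = 2.407999
d₂ = d₁ − σ√T = 2.407999 − 0.261152 = 2.146847
N(d₁) = 0.991980,  N(d₂) = 0.984097,  e^(−rT) = 0.879538
E₀ = V₀·N(d₁) − D·e^(−rT)·N(d₂)
   = 244.9031·0.991980 − 153.6178·0.879538·0.984097 = 109.974930
B₀ = V₀ − E₀ = 244.9031 − 109.974930 = 134.928170

E0=109.9749 B0=134.9282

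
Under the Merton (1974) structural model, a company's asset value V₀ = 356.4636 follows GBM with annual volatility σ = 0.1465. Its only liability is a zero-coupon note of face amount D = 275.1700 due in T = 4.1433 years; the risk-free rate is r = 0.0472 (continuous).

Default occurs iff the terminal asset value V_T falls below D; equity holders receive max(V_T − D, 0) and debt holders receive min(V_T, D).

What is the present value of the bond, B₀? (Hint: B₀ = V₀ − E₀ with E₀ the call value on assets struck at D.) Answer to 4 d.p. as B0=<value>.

d₁ = [ln(V₀/D) + (r + σ²/2)T] / (σ√T)
   = [ln(356.4636/275.1700) + (0.0472 + 0.5·0.1465²)·4.1433] / (0.1465·√4.1433)
   = [0.258843 + 0.240026] / 0.298202 = 1.672922
d₂ = d₁ − σ√T = 1.672922 − 0.298202 = 1.374720
N(d₁) = 0.952829,  N(d₂) = 0.915391,  e^(−rT) = 0.822371
E₀ = V₀·N(d₁) − D·e^(−rT)·N(d₂)
   = 356.4636·0.952829 − 275.1700·0.822371·0.915391 = 132.503296
B₀ = V₀ − E₀ = 356.4636 − 132.503296 = 223.960304

B0=223.9603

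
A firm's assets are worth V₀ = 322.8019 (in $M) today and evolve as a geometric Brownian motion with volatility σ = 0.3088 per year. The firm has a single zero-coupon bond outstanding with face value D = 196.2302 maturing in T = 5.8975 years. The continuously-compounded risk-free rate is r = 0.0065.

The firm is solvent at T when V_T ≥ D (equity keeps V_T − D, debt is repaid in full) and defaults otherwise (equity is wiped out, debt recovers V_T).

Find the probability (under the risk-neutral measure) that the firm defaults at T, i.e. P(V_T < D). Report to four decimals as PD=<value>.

PD=0.3670

d₁ = [ln(V₀/D) + (r + σ²/2)T] / (σ√T)
   = [ln(322.8019/196.2302) + (0.0065 + 0.5·0.3088²)·5.8975] / (0.3088·√5.8975)
   = [0.497750 + 0.319519] / 0.749914 = 1.089818
d₂ = d₁ − σ√T = 1.089818 − 0.749914 = 0.339904
risk-neutral PD = N(−d₂) = N(-0.339904) = 0.366964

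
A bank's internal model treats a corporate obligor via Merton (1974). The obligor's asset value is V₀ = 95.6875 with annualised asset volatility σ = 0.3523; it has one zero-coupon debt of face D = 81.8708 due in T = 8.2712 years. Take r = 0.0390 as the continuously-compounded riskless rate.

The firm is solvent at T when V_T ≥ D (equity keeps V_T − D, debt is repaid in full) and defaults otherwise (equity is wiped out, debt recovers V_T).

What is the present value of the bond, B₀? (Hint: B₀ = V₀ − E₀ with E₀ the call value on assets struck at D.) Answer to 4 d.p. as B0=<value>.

d₁ = [ln(V₀/D) + (r + σ²/2)T] / (σ√T)
   = [ln(95.6875/81.8708) + (0.0390 + 0.5·0.3523²)·8.2712] / (0.3523·√8.2712)
   = [0.155945 + 0.835868] / 1.013204 = 0.978888
d₂ = d₁ − σ√T = 0.978888 − 1.013204 = -0.034316
N(d₁) = 0.836182,  N(d₂) = 0.486313,  e^(−rT) = 0.724280
E₀ = V₀·N(d₁) − D·e^(−rT)·N(d₂)
   = 95.6875·0.836182 − 81.8708·0.724280·0.486313 = 51.175122
B₀ = V₀ − E₀ = 95.6875 − 51.175122 = 44.512378

B0=44.5124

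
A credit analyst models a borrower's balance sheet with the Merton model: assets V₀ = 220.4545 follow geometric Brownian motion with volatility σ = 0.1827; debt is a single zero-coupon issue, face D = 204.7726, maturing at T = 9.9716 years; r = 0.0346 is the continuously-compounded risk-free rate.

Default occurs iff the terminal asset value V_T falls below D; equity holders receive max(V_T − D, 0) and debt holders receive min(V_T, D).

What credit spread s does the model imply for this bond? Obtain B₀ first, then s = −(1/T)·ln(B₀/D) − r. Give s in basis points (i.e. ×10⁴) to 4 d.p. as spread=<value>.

d₁ = [ln(V₀/D) + (r + σ²/2)T] / (σ√T)
   = [ln(220.4545/204.7726) + (0.0346 + 0.5·0.1827²)·9.9716] / (0.1827·√9.9716)
   = [0.073791 + 0.511440] / 0.576927 = 1.014393
d₂ = d₁ − σ√T = 1.014393 − 0.576927 = 0.437466
N(d₁) = 0.844802,  N(d₂) = 0.669113,  e^(−rT) = 0.708208
E₀ = V₀·N(d₁) − D·e^(−rT)·N(d₂)
   = 220.4545·0.844802 − 204.7726·0.708208·0.669113 = 89.204608
B₀ = V₀ − E₀ = 220.4545 − 89.204608 = 131.249892
spread = −(1/T)·ln(B₀/D) − r = −(1/9.9716)·ln(131.249892/204.7726) − 0.0346 = 0.01000638
in basis points: 0.01000638 × 10⁴ = 100.0638 bp

spread=100.0638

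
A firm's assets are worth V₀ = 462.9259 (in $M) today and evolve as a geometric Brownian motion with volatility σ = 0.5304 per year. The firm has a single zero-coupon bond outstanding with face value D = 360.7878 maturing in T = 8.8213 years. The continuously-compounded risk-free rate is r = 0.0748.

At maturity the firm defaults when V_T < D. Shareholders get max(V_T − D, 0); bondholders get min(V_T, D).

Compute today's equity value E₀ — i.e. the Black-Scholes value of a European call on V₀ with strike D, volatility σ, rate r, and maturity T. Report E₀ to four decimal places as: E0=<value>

E0=345.3378

d₁ = [ln(V₀/D) + (r + σ²/2)T] / (σ√T)
   = [ln(462.9259/360.7878) + (0.0748 + 0.5·0.5304²)·8.8213] / (0.5304·√8.8213)
   = [0.249277 + 1.900656] / 1.575324 = 1.364756
d₂ = d₁ − σ√T = 1.364756 − 1.575324 = -0.210568
N(d₁) = 0.913835,  N(d₂) = 0.416612,  e^(−rT) = 0.516938
E₀ = V₀·N(d₁) − D·e^(−rT)·N(d₂)
   = 462.9259·0.913835 − 360.7878·0.516938·0.416612 = 345.337772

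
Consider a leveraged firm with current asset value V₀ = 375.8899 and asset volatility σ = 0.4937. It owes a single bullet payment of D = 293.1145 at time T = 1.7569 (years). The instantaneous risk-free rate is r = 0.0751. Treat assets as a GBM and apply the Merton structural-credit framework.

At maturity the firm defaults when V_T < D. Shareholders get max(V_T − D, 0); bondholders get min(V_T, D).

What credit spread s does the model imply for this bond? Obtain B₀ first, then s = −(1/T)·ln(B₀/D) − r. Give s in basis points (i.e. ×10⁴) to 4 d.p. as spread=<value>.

d₁ = [ln(V₀/D) + (r + σ²/2)T] / (σ√T)
   = [ln(375.8899/293.1145) + (0.0751 + 0.5·0.4937²)·1.7569] / (0.4937·√1.7569)
   = [0.248733 + 0.346056] / 0.654390 = 0.908922
d₂ = d₁ − σ√T = 0.908922 − 0.654390 = 0.254532
N(d₁) = 0.818304,  N(d₂) = 0.600458,  e^(−rT) = 0.876391
E₀ = V₀·N(d₁) − D·e^(−rT)·N(d₂)
   = 375.8899·0.818304 − 293.1145·0.876391·0.600458 = 153.345055
B₀ = V₀ − E₀ = 375.8899 − 153.345055 = 222.544845
spread = −(1/T)·ln(B₀/D) − r = −(1/1.7569)·ln(222.544845/293.1145) − 0.0751 = 0.08167311
in basis points: 0.08167311 × 10⁴ = 816.7311 bp

spread=816.7311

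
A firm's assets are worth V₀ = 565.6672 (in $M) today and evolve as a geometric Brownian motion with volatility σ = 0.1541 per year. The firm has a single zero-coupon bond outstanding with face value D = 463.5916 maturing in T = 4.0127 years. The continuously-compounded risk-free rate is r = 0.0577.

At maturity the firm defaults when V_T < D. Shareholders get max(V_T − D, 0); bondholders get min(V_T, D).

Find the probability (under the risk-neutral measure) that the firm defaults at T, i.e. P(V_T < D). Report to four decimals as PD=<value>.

d₁ = [ln(V₀/D) + (r + σ²/2)T] / (σ√T)
   = [ln(565.6672/463.5916) + (0.0577 + 0.5·0.1541²)·4.0127] / (0.1541·√4.0127)
   = [0.199002 + 0.279177] / 0.308689 = 1.549065
d₂ = d₁ − σ√T = 1.549065 − 0.308689 = 1.240376
risk-neutral PD = N(−d₂) = N(-1.240376) = 0.107418

PD=0.1074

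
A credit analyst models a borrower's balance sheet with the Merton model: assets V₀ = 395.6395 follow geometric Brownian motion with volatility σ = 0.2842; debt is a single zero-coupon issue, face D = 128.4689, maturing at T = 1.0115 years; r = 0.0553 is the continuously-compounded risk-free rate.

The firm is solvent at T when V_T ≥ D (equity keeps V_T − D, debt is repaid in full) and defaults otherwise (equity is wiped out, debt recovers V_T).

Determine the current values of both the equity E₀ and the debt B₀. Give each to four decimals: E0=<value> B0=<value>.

E0=274.1596 B0=121.4799

d₁ = [ln(V₀/D) + (r + σ²/2)T] / (σ√T)
   = [ln(395.6395/128.4689) + (0.0553 + 0.5·0.2842²)·1.0115] / (0.2842·√1.0115)
   = [1.124817 + 0.096785] / 0.285829 = 4.273883
d₂ = d₁ − σ√T = 4.273883 − 0.285829 = 3.988054
N(d₁) = 0.999990,  N(d₂) = 0.999967,  e^(−rT) = 0.945600
E₀ = V₀·N(d₁) − D·e^(−rT)·N(d₂)
   = 395.6395·0.999990 − 128.4689·0.945600·0.999967 = 274.159593
B₀ = V₀ − E₀ = 395.6395 − 274.159593 = 121.479907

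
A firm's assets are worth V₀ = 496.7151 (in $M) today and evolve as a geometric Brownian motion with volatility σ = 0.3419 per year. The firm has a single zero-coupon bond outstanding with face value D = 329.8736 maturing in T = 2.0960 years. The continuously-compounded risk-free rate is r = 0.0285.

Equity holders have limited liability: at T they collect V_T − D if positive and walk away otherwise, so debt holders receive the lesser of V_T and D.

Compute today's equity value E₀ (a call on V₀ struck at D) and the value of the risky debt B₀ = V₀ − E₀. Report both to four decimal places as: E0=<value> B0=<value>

E0=203.5172 B0=293.1979

d₁ = [ln(V₀/D) + (r + σ²/2)T] / (σ√T)
   = [ln(496.7151/329.8736) + (0.0285 + 0.5·0.3419²)·2.0960] / (0.3419·√2.0960)
   = [0.409307 + 0.182243] / 0.494988 = 1.195079
d₂ = d₁ − σ√T = 1.195079 − 0.494988 = 0.700091
N(d₁) = 0.883972,  N(d₂) = 0.758065,  e^(−rT) = 0.942013
E₀ = V₀·N(d₁) − D·e^(−rT)·N(d₂)
   = 496.7151·0.883972 − 329.8736·0.942013·0.758065 = 203.517158
B₀ = V₀ − E₀ = 496.7151 − 203.517158 = 293.197942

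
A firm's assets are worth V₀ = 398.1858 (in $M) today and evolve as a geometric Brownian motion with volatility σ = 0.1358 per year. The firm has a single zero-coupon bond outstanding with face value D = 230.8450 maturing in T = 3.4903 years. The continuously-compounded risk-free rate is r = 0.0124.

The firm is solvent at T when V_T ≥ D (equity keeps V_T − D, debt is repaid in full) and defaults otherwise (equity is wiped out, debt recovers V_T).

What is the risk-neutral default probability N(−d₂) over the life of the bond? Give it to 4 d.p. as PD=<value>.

PD=0.0142

d₁ = [ln(V₀/D) + (r + σ²/2)T] / (σ√T)
   = [ln(398.1858/230.8450) + (0.0124 + 0.5·0.1358²)·3.4903] / (0.1358·√3.4903)
   = [0.545172 + 0.075463] / 0.253706 = 2.446276
d₂ = d₁ − σ√T = 2.446276 − 0.253706 = 2.192569
risk-neutral PD = N(−d₂) = N(-2.192569) = 0.014169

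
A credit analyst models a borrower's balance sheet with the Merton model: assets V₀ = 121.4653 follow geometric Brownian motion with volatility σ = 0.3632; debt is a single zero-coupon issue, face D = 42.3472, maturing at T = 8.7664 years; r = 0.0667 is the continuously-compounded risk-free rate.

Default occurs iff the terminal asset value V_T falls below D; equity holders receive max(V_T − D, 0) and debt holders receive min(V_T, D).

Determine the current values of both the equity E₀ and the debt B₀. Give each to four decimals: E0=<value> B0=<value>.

d₁ = [ln(V₀/D) + (r + σ²/2)T] / (σ√T)
   = [ln(121.4653/42.3472) + (0.0667 + 0.5·0.3632²)·8.7664] / (0.3632·√8.7664)
   = [1.053726 + 1.162925] / 1.075366 = 2.061299
d₂ = d₁ − σ√T = 2.061299 − 1.075366 = 0.985932
N(d₁) = 0.980363,  N(d₂) = 0.837917,  e^(−rT) = 0.557262
E₀ = V₀·N(d₁) − D·e^(−rT)·N(d₂)
   = 121.4653·0.980363 − 42.3472·0.557262·0.837917 = 99.306467
B₀ = V₀ − E₀ = 121.4653 − 99.306467 = 22.158833

E0=99.3065 B0=22.1588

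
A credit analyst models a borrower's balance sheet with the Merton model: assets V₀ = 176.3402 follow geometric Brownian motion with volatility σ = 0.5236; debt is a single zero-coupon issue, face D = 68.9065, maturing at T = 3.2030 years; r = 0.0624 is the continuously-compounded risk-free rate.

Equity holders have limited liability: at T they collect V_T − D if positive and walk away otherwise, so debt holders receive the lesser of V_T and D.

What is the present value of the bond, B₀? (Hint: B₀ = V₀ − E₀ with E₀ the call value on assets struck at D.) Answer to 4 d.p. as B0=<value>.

B0=51.7115

d₁ = [ln(V₀/D) + (r + σ²/2)T] / (σ√T)
   = [ln(176.3402/68.9065) + (0.0624 + 0.5·0.5236²)·3.2030] / (0.5236·√3.2030)
   = [0.939665 + 0.638930] / 0.937083 = 1.684583
d₂ = d₁ − σ√T = 1.684583 − 0.937083 = 0.747500
N(d₁) = 0.953965,  N(d₂) = 0.772619,  e^(−rT) = 0.818839
E₀ = V₀·N(d₁) − D·e^(−rT)·N(d₂)
   = 176.3402·0.953965 − 68.9065·0.818839·0.772619 = 124.628696
B₀ = V₀ − E₀ = 176.3402 − 124.628696 = 51.711504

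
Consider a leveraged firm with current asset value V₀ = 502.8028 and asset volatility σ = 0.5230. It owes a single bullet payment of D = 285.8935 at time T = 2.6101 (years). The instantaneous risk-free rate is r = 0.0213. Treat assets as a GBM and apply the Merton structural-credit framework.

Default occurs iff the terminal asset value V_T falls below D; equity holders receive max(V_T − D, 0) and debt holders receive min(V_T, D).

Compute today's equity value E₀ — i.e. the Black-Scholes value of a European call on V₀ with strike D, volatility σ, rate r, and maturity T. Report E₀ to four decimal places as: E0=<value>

d₁ = [ln(V₀/D) + (r + σ²/2)T] / (σ√T)
   = [ln(502.8028/285.8935) + (0.0213 + 0.5·0.5230²)·2.6101] / (0.5230·√2.6101)
   = [0.564579 + 0.412564] / 0.844949 = 1.156452
d₂ = d₁ − σ√T = 1.156452 − 0.844949 = 0.311504
N(d₁) = 0.876252,  N(d₂) = 0.622291,  e^(−rT) = 0.945922
E₀ = V₀·N(d₁) − D·e^(−rT)·N(d₂)
   = 502.8028·0.876252 − 285.8935·0.945922·0.622291 = 272.293869

E0=272.2939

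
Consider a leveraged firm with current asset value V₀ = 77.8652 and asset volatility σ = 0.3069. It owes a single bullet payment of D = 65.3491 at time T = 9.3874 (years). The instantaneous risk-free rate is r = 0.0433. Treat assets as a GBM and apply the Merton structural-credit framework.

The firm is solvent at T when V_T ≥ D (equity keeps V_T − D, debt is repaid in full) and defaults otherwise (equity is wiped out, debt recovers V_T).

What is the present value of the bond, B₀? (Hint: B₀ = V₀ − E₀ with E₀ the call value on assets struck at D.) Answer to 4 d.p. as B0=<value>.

B0=35.0847

d₁ = [ln(V₀/D) + (r + σ²/2)T] / (σ√T)
   = [ln(77.8652/65.3491) + (0.0433 + 0.5·0.3069²)·9.3874] / (0.3069·√9.3874)
   = [0.175235 + 0.848563] / 0.940307 = 1.088792
d₂ = d₁ − σ√T = 1.088792 − 0.940307 = 0.148485
N(d₁) = 0.861877,  N(d₂) = 0.559020,  e^(−rT) = 0.665994
E₀ = V₀·N(d₁) − D·e^(−rT)·N(d₂)
   = 77.8652·0.861877 − 65.3491·0.665994·0.559020 = 42.780502
B₀ = V₀ − E₀ = 77.8652 − 42.780502 = 35.084698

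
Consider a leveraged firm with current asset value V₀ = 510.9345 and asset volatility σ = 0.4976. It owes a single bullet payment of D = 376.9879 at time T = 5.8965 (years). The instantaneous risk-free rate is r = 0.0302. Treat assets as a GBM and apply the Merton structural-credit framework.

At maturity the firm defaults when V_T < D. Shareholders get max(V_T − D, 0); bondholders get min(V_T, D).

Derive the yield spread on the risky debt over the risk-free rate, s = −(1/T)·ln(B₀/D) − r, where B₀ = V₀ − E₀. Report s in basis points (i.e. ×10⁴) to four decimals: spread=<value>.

spread=668.0010

d₁ = [ln(V₀/D) + (r + σ²/2)T] / (σ√T)
   = [ln(510.9345/376.9879) + (0.0302 + 0.5·0.4976²)·5.8965] / (0.4976·√5.8965)
   = [0.304028 + 0.908078] / 1.208308 = 1.003144
d₂ = d₁ − σ√T = 1.003144 − 1.208308 = -0.205164
N(d₁) = 0.842104,  N(d₂) = 0.418722,  e^(−rT) = 0.836880
E₀ = V₀·N(d₁) − D·e^(−rT)·N(d₂)
   = 510.9345·0.842104 − 376.9879·0.836880·0.418722 = 298.155936
B₀ = V₀ − E₀ = 510.9345 − 298.155936 = 212.778564
spread = −(1/T)·ln(B₀/D) − r = −(1/5.8965)·ln(212.778564/376.9879) − 0.0302 = 0.06680010
in basis points: 0.06680010 × 10⁴ = 668.0010 bp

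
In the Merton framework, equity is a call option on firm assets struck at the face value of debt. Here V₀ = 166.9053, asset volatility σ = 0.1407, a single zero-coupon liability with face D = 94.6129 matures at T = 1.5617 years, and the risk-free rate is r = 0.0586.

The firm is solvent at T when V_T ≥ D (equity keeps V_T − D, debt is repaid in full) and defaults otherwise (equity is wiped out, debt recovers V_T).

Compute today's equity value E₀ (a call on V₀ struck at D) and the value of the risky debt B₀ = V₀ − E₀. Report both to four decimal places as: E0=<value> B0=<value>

E0=80.5670 B0=86.3383

d₁ = [ln(V₀/D) + (r + σ²/2)T] / (σ√T)
   = [ln(166.9053/94.6129) + (0.0586 + 0.5·0.1407²)·1.5617] / (0.1407·√1.5617)
   = [0.567633 + 0.106974] / 0.175830 = 3.836698
d₂ = d₁ − σ√T = 3.836698 − 0.175830 = 3.660868
N(d₁) = 0.999938,  N(d₂) = 0.999874,  e^(−rT) = 0.912547
E₀ = V₀·N(d₁) − D·e^(−rT)·N(d₂)
   = 166.9053·0.999938 − 94.6129·0.912547·0.999874 = 80.567021
B₀ = V₀ − E₀ = 166.9053 − 80.567021 = 86.338279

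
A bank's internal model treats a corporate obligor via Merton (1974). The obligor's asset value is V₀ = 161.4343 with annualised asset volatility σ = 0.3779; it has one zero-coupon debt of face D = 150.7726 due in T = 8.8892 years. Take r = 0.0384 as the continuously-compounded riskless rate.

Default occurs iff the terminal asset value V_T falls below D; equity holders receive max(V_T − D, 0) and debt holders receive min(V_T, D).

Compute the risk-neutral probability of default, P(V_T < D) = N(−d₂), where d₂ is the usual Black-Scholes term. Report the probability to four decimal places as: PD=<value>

d₁ = [ln(V₀/D) + (r + σ²/2)T] / (σ√T)
   = [ln(161.4343/150.7726) + (0.0384 + 0.5·0.3779²)·8.8892] / (0.3779·√8.8892)
   = [0.068326 + 0.976072] / 1.126700 = 0.926952
d₂ = d₁ − σ√T = 0.926952 − 1.126700 = -0.199747
risk-neutral PD = N(−d₂) = N(0.199747) = 0.579161

PD=0.5792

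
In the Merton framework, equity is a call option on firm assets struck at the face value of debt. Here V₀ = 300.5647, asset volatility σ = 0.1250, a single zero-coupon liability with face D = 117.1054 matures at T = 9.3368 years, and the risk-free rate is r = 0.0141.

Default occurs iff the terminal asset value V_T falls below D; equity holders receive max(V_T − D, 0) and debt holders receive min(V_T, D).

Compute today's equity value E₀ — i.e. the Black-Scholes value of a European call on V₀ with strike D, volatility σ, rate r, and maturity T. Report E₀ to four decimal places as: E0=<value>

d₁ = [ln(V₀/D) + (r + σ²/2)T] / (σ√T)
   = [ln(300.5647/117.1054) + (0.0141 + 0.5·0.1250²)·9.3368] / (0.1250·√9.3368)
   = [0.942589 + 0.204593] / 0.381952 = 3.003468
d₂ = d₁ − σ√T = 3.003468 − 0.381952 = 2.621516
N(d₁) = 0.998665,  N(d₂) = 0.995623,  e^(−rT) = 0.876649
E₀ = V₀·N(d₁) − D·e^(−rT)·N(d₂)
   = 300.5647·0.998665 − 117.1054·0.876649·0.995623 = 197.952604

E0=197.9526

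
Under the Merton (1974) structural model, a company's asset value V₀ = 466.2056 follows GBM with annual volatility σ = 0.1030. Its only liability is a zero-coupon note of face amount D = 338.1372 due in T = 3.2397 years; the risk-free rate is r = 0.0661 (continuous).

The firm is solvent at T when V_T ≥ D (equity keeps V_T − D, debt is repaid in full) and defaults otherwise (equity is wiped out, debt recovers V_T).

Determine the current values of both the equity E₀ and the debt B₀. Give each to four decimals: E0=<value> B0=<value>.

d₁ = [ln(V₀/D) + (r + σ²/2)T] / (σ√T)
   = [ln(466.2056/338.1372) + (0.0661 + 0.5·0.1030²)·3.2397] / (0.1030·√3.2397)
   = [0.321175 + 0.231329] / 0.185391 = 2.980204
d₂ = d₁ − σ√T = 2.980204 − 0.185391 = 2.794812
N(d₁) = 0.998560,  N(d₂) = 0.997404,  e^(−rT) = 0.807232
E₀ = V₀·N(d₁) − D·e^(−rT)·N(d₂)
   = 466.2056·0.998560 − 338.1372·0.807232·0.997404 = 193.287690
B₀ = V₀ − E₀ = 466.2056 − 193.287690 = 272.917910

E0=193.2877 B0=272.9179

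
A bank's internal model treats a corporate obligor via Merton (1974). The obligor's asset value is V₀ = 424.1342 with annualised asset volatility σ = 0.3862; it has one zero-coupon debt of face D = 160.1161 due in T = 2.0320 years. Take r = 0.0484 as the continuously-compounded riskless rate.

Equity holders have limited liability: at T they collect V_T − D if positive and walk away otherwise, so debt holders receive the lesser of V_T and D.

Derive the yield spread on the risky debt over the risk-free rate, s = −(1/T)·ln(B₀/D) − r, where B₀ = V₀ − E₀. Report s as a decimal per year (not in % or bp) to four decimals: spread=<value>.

spread=0.0044

d₁ = [ln(V₀/D) + (r + σ²/2)T] / (σ√T)
   = [ln(424.1342/160.1161) + (0.0484 + 0.5·0.3862²)·2.0320] / (0.3862·√2.0320)
   = [0.974151 + 0.249886] / 0.550521 = 2.223413
d₂ = d₁ − σ√T = 2.223413 − 0.550521 = 1.672892
N(d₁) = 0.986906,  N(d₂) = 0.952826,  e^(−rT) = 0.906333
E₀ = V₀·N(d₁) − D·e^(−rT)·N(d₂)
   = 424.1342·0.986906 − 160.1161·0.906333·0.952826 = 280.307997
B₀ = V₀ − E₀ = 424.1342 − 280.307997 = 143.826203
spread = −(1/T)·ln(B₀/D) − r = −(1/2.0320)·ln(143.826203/160.1161) − 0.0484 = 0.00440193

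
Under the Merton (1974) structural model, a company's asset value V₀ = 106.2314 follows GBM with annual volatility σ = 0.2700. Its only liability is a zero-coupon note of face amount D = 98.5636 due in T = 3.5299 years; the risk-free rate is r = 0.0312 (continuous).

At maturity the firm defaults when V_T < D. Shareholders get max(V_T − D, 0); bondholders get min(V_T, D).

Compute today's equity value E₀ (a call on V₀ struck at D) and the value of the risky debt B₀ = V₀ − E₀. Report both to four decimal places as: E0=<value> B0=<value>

d₁ = [ln(V₀/D) + (r + σ²/2)T] / (σ√T)
   = [ln(106.2314/98.5636) + (0.0312 + 0.5·0.2700²)·3.5299] / (0.2700·√3.5299)
   = [0.074918 + 0.238798] / 0.507277 = 0.618431
d₂ = d₁ − σ√T = 0.618431 − 0.507277 = 0.111154
N(d₁) = 0.731854,  N(d₂) = 0.544253,  e^(−rT) = 0.895715
E₀ = V₀·N(d₁) − D·e^(−rT)·N(d₂)
   = 106.2314·0.731854 − 98.5636·0.895715·0.544253 = 29.696591
B₀ = V₀ − E₀ = 106.2314 − 29.696591 = 76.534809

E0=29.6966 B0=76.5348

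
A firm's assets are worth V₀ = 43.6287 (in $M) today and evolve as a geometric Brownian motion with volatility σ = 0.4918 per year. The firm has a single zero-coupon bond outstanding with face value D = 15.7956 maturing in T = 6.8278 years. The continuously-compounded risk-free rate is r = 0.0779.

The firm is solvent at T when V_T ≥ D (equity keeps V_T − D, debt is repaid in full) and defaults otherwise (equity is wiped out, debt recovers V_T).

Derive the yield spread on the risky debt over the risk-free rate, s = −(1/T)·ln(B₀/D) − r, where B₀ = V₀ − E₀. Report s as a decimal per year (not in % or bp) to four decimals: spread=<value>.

spread=0.0212

d₁ = [ln(V₀/D) + (r + σ²/2)T] / (σ√T)
   = [ln(43.6287/15.7956) + (0.0779 + 0.5·0.4918²)·6.8278] / (0.4918·√6.8278)
   = [1.015984 + 1.357596] / 1.285076 = 1.847034
d₂ = d₁ − σ√T = 1.847034 − 1.285076 = 0.561958
N(d₁) = 0.967629,  N(d₂) = 0.712928,  e^(−rT) = 0.587496
E₀ = V₀·N(d₁) − D·e^(−rT)·N(d₂)
   = 43.6287·0.967629 − 15.7956·0.587496·0.712928 = 35.600527
B₀ = V₀ − E₀ = 43.6287 − 35.600527 = 8.028173
spread = −(1/T)·ln(B₀/D) − r = −(1/6.8278)·ln(8.028173/15.7956) − 0.0779 = 0.02122043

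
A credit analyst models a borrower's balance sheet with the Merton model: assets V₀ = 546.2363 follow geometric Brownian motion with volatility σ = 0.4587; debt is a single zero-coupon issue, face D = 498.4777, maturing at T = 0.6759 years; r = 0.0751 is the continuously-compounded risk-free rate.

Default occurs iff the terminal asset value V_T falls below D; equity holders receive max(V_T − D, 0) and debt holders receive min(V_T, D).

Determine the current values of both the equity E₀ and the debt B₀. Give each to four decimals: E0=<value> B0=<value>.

E0=117.7823 B0=428.4540

d₁ = [ln(V₀/D) + (r + σ²/2)T] / (σ√T)
   = [ln(546.2363/498.4777) + (0.0751 + 0.5·0.4587²)·0.6759] / (0.4587·√0.6759)
   = [0.091493 + 0.121867] / 0.377112 = 0.565773
d₂ = d₁ − σ√T = 0.565773 − 0.377112 = 0.188661
N(d₁) = 0.714226,  N(d₂) = 0.574821,  e^(−rT) = 0.950507
E₀ = V₀·N(d₁) − D·e^(−rT)·N(d₂)
   = 546.2363·0.714226 − 498.4777·0.950507·0.574821 = 117.782341
B₀ = V₀ − E₀ = 546.2363 − 117.782341 = 428.453959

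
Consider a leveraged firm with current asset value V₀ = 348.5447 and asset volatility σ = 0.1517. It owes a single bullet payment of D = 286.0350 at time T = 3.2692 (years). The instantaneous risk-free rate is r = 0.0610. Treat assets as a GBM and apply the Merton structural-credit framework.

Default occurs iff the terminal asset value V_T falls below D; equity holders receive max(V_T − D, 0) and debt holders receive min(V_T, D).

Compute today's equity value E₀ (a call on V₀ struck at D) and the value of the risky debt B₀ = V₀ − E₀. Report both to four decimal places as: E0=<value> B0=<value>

d₁ = [ln(V₀/D) + (r + σ²/2)T] / (σ√T)
   = [ln(348.5447/286.0350) + (0.0610 + 0.5·0.1517²)·3.2692] / (0.1517·√3.2692)
   = [0.197652 + 0.237038] / 0.274288 = 1.584797
d₂ = d₁ − σ√T = 1.584797 − 0.274288 = 1.310510
N(d₁) = 0.943494,  N(d₂) = 0.904988,  e^(−rT) = 0.819205
E₀ = V₀·N(d₁) − D·e^(−rT)·N(d₂)
   = 348.5447·0.943494 − 286.0350·0.819205·0.904988 = 116.791798
B₀ = V₀ − E₀ = 348.5447 − 116.791798 = 231.752902

E0=116.7918 B0=231.7529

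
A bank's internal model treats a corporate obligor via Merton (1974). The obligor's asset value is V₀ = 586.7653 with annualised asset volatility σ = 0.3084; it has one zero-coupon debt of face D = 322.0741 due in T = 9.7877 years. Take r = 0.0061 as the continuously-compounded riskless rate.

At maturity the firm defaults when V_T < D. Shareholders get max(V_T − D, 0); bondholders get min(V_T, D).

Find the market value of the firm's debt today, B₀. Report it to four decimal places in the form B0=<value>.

B0=247.3617

d₁ = [ln(V₀/D) + (r + σ²/2)T] / (σ√T)
   = [ln(586.7653/322.0741) + (0.0061 + 0.5·0.3084²)·9.7877] / (0.3084·√9.7877)
   = [0.599843 + 0.525162] / 0.964839 = 1.166003
d₂ = d₁ − σ√T = 1.166003 − 0.964839 = 0.201165
N(d₁) = 0.878193,  N(d₂) = 0.579715,  e^(−rT) = 0.942042
E₀ = V₀·N(d₁) − D·e^(−rT)·N(d₂)
   = 586.7653·0.878193 − 322.0741·0.942042·0.579715 = 339.403556
B₀ = V₀ − E₀ = 586.7653 − 339.403556 = 247.361744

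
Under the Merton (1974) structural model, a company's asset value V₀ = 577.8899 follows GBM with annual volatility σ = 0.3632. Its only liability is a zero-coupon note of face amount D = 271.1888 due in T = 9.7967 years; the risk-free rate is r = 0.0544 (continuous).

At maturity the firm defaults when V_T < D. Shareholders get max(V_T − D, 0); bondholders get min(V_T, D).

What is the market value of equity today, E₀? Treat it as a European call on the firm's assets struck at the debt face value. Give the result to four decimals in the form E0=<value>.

d₁ = [ln(V₀/D) + (r + σ²/2)T] / (σ√T)
   = [ln(577.8899/271.1888) + (0.0544 + 0.5·0.3632²)·9.7967] / (0.3632·√9.7967)
   = [0.756568 + 1.179103] / 1.136804 = 1.702730
d₂ = d₁ − σ√T = 1.702730 − 1.136804 = 0.565925
N(d₁) = 0.955691,  N(d₂) = 0.714278,  e^(−rT) = 0.586877
E₀ = V₀·N(d₁) − D·e^(−rT)·N(d₂)
   = 577.8899·0.955691 − 271.1888·0.586877·0.714278 = 438.603545

E0=438.6035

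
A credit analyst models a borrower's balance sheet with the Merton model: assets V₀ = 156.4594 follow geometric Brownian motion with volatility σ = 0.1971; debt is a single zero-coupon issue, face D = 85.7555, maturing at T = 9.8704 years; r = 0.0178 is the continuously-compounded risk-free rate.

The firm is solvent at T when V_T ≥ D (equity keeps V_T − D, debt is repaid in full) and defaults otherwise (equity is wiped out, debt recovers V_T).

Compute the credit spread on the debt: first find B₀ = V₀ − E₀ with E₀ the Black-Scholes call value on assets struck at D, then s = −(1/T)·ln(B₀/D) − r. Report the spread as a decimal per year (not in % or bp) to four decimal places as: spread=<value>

d₁ = [ln(V₀/D) + (r + σ²/2)T] / (σ√T)
   = [ln(156.4594/85.7555) + (0.0178 + 0.5·0.1971²)·9.8704] / (0.1971·√9.8704)
   = [0.601296 + 0.367418] / 0.619233 = 1.564378
d₂ = d₁ − σ√T = 1.564378 − 0.619233 = 0.945145
N(d₁) = 0.941136,  N(d₂) = 0.827708,  e^(−rT) = 0.838875
E₀ = V₀·N(d₁) − D·e^(−rT)·N(d₂)
   = 156.4594·0.941136 − 85.7555·0.838875·0.827708 = 87.705733
B₀ = V₀ − E₀ = 156.4594 − 87.705733 = 68.753667
spread = −(1/T)·ln(B₀/D) − r = −(1/9.8704)·ln(68.753667/85.7555) − 0.0178 = 0.00458715

spread=0.0046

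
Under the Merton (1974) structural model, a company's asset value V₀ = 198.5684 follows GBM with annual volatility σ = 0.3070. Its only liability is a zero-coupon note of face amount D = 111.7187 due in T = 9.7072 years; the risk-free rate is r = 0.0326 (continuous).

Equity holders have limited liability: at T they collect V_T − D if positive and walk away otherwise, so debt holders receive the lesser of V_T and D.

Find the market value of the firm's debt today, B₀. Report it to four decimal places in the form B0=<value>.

d₁ = [ln(V₀/D) + (r + σ²/2)T] / (σ√T)
   = [ln(198.5684/111.7187) + (0.0326 + 0.5·0.3070²)·9.7072] / (0.3070·√9.7072)
   = [0.575150 + 0.773902] / 0.956501 = 1.410402
d₂ = d₁ − σ√T = 1.410402 − 0.956501 = 0.453902
N(d₁) = 0.920790,  N(d₂) = 0.675050,  e^(−rT) = 0.728728
E₀ = V₀·N(d₁) − D·e^(−rT)·N(d₂)
   = 198.5684·0.920790 − 111.7187·0.728728·0.675050 = 127.882157
B₀ = V₀ − E₀ = 198.5684 − 127.882157 = 70.686243

B0=70.6862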